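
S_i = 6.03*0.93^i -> [6.03, 5.61, 5.22, 4.85, 4.51]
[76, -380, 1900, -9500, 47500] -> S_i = 76*-5^i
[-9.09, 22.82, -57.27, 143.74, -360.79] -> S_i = -9.09*(-2.51)^i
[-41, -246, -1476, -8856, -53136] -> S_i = -41*6^i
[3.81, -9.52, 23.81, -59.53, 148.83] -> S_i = 3.81*(-2.50)^i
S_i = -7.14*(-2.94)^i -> [-7.14, 20.99, -61.72, 181.44, -533.44]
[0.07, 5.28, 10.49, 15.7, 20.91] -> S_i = 0.07 + 5.21*i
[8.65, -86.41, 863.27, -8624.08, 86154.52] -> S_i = 8.65*(-9.99)^i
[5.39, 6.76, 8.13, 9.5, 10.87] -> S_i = 5.39 + 1.37*i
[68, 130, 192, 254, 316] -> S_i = 68 + 62*i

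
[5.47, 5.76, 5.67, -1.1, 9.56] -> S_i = Random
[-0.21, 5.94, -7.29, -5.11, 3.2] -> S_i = Random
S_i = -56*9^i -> [-56, -504, -4536, -40824, -367416]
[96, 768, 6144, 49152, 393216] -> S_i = 96*8^i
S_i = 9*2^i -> [9, 18, 36, 72, 144]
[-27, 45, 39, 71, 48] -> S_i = Random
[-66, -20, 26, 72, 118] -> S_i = -66 + 46*i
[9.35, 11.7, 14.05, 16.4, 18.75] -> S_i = 9.35 + 2.35*i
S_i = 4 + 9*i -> [4, 13, 22, 31, 40]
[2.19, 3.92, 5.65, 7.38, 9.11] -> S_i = 2.19 + 1.73*i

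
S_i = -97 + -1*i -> [-97, -98, -99, -100, -101]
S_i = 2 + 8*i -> [2, 10, 18, 26, 34]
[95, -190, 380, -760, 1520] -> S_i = 95*-2^i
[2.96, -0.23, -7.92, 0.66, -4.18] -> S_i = Random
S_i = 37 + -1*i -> [37, 36, 35, 34, 33]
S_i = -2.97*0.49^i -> [-2.97, -1.46, -0.71, -0.35, -0.17]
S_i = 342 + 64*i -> [342, 406, 470, 534, 598]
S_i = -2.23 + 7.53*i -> [-2.23, 5.3, 12.83, 20.36, 27.89]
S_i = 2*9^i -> [2, 18, 162, 1458, 13122]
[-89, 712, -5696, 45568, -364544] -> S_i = -89*-8^i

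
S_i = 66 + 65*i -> [66, 131, 196, 261, 326]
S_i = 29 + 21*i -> [29, 50, 71, 92, 113]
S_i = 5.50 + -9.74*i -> [5.5, -4.24, -13.98, -23.72, -33.46]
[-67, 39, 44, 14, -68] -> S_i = Random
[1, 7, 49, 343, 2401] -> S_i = 1*7^i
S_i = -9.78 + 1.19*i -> [-9.78, -8.59, -7.4, -6.21, -5.02]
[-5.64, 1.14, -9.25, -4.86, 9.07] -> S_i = Random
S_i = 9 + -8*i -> [9, 1, -7, -15, -23]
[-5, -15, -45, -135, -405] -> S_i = -5*3^i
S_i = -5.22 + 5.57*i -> [-5.22, 0.35, 5.92, 11.49, 17.06]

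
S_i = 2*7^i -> [2, 14, 98, 686, 4802]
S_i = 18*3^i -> [18, 54, 162, 486, 1458]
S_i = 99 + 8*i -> [99, 107, 115, 123, 131]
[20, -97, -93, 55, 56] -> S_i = Random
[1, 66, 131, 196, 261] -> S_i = 1 + 65*i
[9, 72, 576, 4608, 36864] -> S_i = 9*8^i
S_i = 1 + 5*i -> [1, 6, 11, 16, 21]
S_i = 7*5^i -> [7, 35, 175, 875, 4375]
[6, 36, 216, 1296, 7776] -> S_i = 6*6^i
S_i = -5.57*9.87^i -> [-5.57, -54.98, -542.61, -5355.58, -52859.59]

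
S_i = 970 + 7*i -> [970, 977, 984, 991, 998]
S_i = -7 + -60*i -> [-7, -67, -127, -187, -247]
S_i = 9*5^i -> [9, 45, 225, 1125, 5625]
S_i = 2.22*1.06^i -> [2.22, 2.35, 2.49, 2.64, 2.8]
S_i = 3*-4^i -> [3, -12, 48, -192, 768]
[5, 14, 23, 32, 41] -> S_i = 5 + 9*i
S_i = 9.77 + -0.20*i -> [9.77, 9.57, 9.37, 9.17, 8.97]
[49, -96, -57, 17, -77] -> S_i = Random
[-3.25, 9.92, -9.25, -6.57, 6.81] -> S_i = Random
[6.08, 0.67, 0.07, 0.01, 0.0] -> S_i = 6.08*0.11^i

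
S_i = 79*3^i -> [79, 237, 711, 2133, 6399]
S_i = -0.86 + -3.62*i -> [-0.86, -4.48, -8.1, -11.72, -15.34]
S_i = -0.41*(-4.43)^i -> [-0.41, 1.82, -8.05, 35.64, -157.91]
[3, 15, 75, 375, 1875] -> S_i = 3*5^i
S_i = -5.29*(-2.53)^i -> [-5.29, 13.38, -33.86, 85.67, -216.74]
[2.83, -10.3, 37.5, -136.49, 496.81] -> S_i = 2.83*(-3.64)^i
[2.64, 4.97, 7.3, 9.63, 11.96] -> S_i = 2.64 + 2.33*i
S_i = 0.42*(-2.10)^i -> [0.42, -0.88, 1.85, -3.89, 8.17]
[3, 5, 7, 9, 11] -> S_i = 3 + 2*i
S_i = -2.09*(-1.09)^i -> [-2.09, 2.28, -2.48, 2.71, -2.95]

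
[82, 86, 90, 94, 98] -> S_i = 82 + 4*i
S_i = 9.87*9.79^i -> [9.87, 96.63, 945.98, 9261.16, 90666.72]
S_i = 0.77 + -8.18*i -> [0.77, -7.41, -15.59, -23.77, -31.95]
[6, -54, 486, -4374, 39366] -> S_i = 6*-9^i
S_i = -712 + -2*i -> [-712, -714, -716, -718, -720]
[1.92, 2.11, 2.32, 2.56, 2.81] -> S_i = 1.92*1.10^i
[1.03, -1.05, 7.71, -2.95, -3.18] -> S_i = Random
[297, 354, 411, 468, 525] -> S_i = 297 + 57*i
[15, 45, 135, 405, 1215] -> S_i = 15*3^i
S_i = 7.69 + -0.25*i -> [7.69, 7.44, 7.19, 6.94, 6.69]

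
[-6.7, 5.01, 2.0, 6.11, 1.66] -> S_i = Random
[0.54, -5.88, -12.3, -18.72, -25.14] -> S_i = 0.54 + -6.42*i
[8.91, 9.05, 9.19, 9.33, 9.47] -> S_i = 8.91 + 0.14*i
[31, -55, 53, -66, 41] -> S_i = Random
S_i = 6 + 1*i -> [6, 7, 8, 9, 10]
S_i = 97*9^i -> [97, 873, 7857, 70713, 636417]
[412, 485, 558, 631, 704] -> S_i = 412 + 73*i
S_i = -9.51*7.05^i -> [-9.51, -67.05, -472.67, -3332.33, -23492.92]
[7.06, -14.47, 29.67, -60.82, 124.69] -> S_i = 7.06*(-2.05)^i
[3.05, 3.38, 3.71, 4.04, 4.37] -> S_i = 3.05 + 0.33*i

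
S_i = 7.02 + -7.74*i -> [7.02, -0.72, -8.46, -16.2, -23.94]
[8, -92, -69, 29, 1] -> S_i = Random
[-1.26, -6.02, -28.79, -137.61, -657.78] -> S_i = -1.26*4.78^i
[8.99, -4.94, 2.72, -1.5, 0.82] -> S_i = 8.99*(-0.55)^i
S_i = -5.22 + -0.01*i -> [-5.22, -5.23, -5.24, -5.25, -5.26]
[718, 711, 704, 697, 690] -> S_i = 718 + -7*i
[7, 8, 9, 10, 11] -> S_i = 7 + 1*i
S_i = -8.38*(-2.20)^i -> [-8.38, 18.44, -40.56, 89.23, -196.31]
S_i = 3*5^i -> [3, 15, 75, 375, 1875]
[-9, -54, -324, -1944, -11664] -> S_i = -9*6^i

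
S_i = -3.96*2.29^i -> [-3.96, -9.07, -20.77, -47.56, -108.9]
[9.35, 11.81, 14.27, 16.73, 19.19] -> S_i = 9.35 + 2.46*i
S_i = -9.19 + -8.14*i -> [-9.19, -17.33, -25.47, -33.61, -41.75]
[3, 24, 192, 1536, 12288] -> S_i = 3*8^i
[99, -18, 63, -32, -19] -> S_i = Random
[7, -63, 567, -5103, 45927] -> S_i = 7*-9^i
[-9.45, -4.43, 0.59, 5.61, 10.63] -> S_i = -9.45 + 5.02*i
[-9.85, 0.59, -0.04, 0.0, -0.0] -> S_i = -9.85*(-0.06)^i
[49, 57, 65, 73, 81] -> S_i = 49 + 8*i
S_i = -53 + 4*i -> [-53, -49, -45, -41, -37]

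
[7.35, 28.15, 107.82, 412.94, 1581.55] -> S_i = 7.35*3.83^i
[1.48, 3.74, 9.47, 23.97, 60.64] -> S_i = 1.48*2.53^i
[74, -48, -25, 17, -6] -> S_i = Random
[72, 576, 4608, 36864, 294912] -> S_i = 72*8^i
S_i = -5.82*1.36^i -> [-5.82, -7.92, -10.76, -14.64, -19.91]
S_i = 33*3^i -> [33, 99, 297, 891, 2673]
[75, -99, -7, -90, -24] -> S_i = Random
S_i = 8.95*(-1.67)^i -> [8.95, -14.95, 24.96, -41.68, 69.61]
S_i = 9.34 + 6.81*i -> [9.34, 16.15, 22.96, 29.77, 36.58]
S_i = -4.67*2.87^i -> [-4.67, -13.4, -38.47, -110.4, -316.84]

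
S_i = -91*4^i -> [-91, -364, -1456, -5824, -23296]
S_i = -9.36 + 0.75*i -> [-9.36, -8.61, -7.86, -7.11, -6.36]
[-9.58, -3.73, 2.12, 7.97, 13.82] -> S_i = -9.58 + 5.85*i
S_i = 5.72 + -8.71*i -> [5.72, -2.99, -11.7, -20.41, -29.12]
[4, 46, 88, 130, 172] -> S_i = 4 + 42*i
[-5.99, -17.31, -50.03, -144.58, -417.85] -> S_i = -5.99*2.89^i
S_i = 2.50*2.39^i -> [2.5, 5.98, 14.28, 34.13, 81.57]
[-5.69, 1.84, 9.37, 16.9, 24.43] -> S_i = -5.69 + 7.53*i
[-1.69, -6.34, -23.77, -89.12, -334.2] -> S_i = -1.69*3.75^i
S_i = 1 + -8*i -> [1, -7, -15, -23, -31]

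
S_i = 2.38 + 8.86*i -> [2.38, 11.24, 20.1, 28.96, 37.82]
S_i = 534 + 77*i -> [534, 611, 688, 765, 842]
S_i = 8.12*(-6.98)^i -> [8.12, -56.68, 395.61, -2761.36, 19274.26]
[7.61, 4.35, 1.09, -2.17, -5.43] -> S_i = 7.61 + -3.26*i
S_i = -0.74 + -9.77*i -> [-0.74, -10.51, -20.28, -30.05, -39.82]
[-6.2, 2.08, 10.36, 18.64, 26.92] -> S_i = -6.20 + 8.28*i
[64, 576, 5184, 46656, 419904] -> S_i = 64*9^i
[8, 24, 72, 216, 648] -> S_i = 8*3^i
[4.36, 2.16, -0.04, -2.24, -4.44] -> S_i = 4.36 + -2.20*i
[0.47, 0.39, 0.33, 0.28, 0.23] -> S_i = 0.47*0.84^i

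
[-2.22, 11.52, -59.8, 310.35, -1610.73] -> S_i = -2.22*(-5.19)^i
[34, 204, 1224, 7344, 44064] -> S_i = 34*6^i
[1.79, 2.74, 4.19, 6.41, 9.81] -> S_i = 1.79*1.53^i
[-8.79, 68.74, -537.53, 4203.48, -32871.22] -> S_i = -8.79*(-7.82)^i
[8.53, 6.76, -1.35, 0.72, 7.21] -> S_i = Random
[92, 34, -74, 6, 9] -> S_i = Random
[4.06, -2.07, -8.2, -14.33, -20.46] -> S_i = 4.06 + -6.13*i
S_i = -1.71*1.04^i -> [-1.71, -1.78, -1.85, -1.92, -2.0]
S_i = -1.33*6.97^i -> [-1.33, -9.27, -64.61, -450.35, -3138.94]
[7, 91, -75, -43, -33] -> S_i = Random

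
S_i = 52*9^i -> [52, 468, 4212, 37908, 341172]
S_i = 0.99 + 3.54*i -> [0.99, 4.53, 8.07, 11.61, 15.15]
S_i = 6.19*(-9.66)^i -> [6.19, -59.8, 577.62, -5579.84, 53901.29]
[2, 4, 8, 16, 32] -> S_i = 2*2^i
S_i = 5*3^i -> [5, 15, 45, 135, 405]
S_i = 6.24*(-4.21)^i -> [6.24, -26.27, 110.6, -465.62, 1960.26]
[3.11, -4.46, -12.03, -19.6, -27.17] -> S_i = 3.11 + -7.57*i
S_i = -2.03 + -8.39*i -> [-2.03, -10.42, -18.81, -27.2, -35.59]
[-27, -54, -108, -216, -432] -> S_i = -27*2^i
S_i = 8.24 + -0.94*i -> [8.24, 7.3, 6.36, 5.42, 4.48]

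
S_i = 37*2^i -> [37, 74, 148, 296, 592]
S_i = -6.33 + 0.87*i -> [-6.33, -5.46, -4.59, -3.72, -2.85]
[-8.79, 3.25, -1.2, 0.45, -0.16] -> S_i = -8.79*(-0.37)^i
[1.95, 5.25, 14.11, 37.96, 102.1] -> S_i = 1.95*2.69^i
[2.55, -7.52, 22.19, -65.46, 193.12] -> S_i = 2.55*(-2.95)^i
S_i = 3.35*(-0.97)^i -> [3.35, -3.25, 3.15, -3.06, 2.97]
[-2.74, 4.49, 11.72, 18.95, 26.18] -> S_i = -2.74 + 7.23*i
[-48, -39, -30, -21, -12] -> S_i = -48 + 9*i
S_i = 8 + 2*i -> [8, 10, 12, 14, 16]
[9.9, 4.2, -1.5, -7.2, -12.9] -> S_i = 9.90 + -5.70*i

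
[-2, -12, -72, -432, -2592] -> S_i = -2*6^i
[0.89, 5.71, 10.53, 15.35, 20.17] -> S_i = 0.89 + 4.82*i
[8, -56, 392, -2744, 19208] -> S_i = 8*-7^i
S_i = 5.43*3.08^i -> [5.43, 16.72, 51.51, 158.65, 488.66]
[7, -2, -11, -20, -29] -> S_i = 7 + -9*i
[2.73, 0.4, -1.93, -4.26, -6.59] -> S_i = 2.73 + -2.33*i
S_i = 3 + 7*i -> [3, 10, 17, 24, 31]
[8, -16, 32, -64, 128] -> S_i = 8*-2^i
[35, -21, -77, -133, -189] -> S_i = 35 + -56*i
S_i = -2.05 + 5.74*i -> [-2.05, 3.69, 9.43, 15.17, 20.91]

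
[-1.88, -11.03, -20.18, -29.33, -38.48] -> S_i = -1.88 + -9.15*i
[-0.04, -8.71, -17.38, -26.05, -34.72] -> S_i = -0.04 + -8.67*i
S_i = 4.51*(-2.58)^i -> [4.51, -11.64, 30.02, -77.45, 199.83]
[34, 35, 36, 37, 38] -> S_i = 34 + 1*i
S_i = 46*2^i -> [46, 92, 184, 368, 736]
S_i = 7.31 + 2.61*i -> [7.31, 9.92, 12.53, 15.14, 17.75]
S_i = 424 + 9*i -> [424, 433, 442, 451, 460]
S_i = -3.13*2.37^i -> [-3.13, -7.42, -17.58, -41.67, -98.75]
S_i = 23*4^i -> [23, 92, 368, 1472, 5888]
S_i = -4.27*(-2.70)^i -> [-4.27, 11.53, -31.13, 84.05, -226.93]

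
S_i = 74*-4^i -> [74, -296, 1184, -4736, 18944]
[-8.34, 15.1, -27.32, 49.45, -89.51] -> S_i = -8.34*(-1.81)^i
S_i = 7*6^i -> [7, 42, 252, 1512, 9072]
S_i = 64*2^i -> [64, 128, 256, 512, 1024]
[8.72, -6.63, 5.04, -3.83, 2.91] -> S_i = 8.72*(-0.76)^i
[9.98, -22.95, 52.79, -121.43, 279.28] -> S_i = 9.98*(-2.30)^i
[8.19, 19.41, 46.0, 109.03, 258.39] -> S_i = 8.19*2.37^i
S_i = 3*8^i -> [3, 24, 192, 1536, 12288]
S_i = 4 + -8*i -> [4, -4, -12, -20, -28]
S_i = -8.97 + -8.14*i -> [-8.97, -17.11, -25.25, -33.39, -41.53]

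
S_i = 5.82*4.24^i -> [5.82, 24.68, 104.63, 443.63, 1880.99]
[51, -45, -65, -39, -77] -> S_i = Random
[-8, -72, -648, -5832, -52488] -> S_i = -8*9^i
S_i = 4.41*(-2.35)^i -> [4.41, -10.36, 24.35, -57.23, 134.5]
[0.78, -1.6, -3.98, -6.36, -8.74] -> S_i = 0.78 + -2.38*i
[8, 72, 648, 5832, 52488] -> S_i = 8*9^i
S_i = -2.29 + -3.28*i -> [-2.29, -5.57, -8.85, -12.13, -15.41]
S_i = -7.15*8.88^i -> [-7.15, -63.49, -563.81, -5006.62, -44458.82]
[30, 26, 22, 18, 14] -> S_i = 30 + -4*i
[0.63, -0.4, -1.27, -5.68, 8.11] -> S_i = Random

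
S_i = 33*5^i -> [33, 165, 825, 4125, 20625]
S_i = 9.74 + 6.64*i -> [9.74, 16.38, 23.02, 29.66, 36.3]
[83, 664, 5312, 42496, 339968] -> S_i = 83*8^i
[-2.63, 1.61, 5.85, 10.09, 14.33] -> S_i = -2.63 + 4.24*i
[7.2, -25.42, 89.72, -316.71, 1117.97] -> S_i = 7.20*(-3.53)^i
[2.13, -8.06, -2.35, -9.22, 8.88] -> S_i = Random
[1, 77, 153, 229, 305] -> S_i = 1 + 76*i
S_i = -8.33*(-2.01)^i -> [-8.33, 16.74, -33.65, 67.64, -135.97]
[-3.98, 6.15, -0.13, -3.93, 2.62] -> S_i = Random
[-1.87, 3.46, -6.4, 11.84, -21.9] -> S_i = -1.87*(-1.85)^i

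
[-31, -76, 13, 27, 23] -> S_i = Random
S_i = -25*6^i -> [-25, -150, -900, -5400, -32400]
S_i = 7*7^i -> [7, 49, 343, 2401, 16807]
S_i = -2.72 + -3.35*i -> [-2.72, -6.07, -9.42, -12.77, -16.12]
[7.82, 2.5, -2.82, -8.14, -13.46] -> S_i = 7.82 + -5.32*i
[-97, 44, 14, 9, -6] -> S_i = Random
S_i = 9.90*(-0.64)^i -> [9.9, -6.34, 4.06, -2.6, 1.66]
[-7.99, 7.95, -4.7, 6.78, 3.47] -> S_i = Random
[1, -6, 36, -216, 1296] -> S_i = 1*-6^i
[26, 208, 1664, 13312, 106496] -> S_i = 26*8^i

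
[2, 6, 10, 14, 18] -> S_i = 2 + 4*i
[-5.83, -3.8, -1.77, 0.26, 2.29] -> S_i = -5.83 + 2.03*i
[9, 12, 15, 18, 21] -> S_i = 9 + 3*i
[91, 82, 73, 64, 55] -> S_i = 91 + -9*i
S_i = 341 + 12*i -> [341, 353, 365, 377, 389]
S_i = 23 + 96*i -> [23, 119, 215, 311, 407]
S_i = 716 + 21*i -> [716, 737, 758, 779, 800]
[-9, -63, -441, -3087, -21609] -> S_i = -9*7^i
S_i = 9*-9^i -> [9, -81, 729, -6561, 59049]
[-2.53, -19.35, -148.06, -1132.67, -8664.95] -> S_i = -2.53*7.65^i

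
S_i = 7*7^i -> [7, 49, 343, 2401, 16807]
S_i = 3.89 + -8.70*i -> [3.89, -4.81, -13.51, -22.21, -30.91]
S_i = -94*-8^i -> [-94, 752, -6016, 48128, -385024]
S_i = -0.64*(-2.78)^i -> [-0.64, 1.78, -4.95, 13.75, -38.23]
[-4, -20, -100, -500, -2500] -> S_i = -4*5^i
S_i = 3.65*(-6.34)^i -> [3.65, -23.14, 146.71, -930.17, 5897.25]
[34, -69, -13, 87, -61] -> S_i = Random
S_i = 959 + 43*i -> [959, 1002, 1045, 1088, 1131]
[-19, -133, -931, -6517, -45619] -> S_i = -19*7^i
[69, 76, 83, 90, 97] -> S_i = 69 + 7*i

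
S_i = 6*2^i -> [6, 12, 24, 48, 96]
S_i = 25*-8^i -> [25, -200, 1600, -12800, 102400]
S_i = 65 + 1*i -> [65, 66, 67, 68, 69]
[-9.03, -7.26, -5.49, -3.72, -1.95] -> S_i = -9.03 + 1.77*i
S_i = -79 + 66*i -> [-79, -13, 53, 119, 185]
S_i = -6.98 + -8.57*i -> [-6.98, -15.55, -24.12, -32.69, -41.26]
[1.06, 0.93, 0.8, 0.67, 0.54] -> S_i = 1.06 + -0.13*i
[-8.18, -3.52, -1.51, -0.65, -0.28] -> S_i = -8.18*0.43^i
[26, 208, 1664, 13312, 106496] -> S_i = 26*8^i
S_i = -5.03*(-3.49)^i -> [-5.03, 17.55, -61.27, 213.82, -746.22]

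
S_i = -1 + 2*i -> [-1, 1, 3, 5, 7]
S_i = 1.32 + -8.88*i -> [1.32, -7.56, -16.44, -25.32, -34.2]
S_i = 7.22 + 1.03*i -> [7.22, 8.25, 9.28, 10.31, 11.34]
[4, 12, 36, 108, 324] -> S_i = 4*3^i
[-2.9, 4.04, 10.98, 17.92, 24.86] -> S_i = -2.90 + 6.94*i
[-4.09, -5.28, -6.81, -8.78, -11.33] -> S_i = -4.09*1.29^i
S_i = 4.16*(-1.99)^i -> [4.16, -8.28, 16.47, -32.78, 65.24]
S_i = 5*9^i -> [5, 45, 405, 3645, 32805]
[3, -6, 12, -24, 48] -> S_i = 3*-2^i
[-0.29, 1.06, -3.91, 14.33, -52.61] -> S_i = -0.29*(-3.67)^i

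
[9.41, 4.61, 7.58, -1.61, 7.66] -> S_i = Random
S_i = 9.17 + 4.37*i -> [9.17, 13.54, 17.91, 22.28, 26.65]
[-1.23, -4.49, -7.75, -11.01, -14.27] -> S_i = -1.23 + -3.26*i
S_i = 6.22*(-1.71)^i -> [6.22, -10.64, 18.19, -31.1, 53.18]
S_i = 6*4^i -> [6, 24, 96, 384, 1536]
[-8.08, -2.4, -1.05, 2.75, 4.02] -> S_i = Random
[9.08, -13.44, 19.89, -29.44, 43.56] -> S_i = 9.08*(-1.48)^i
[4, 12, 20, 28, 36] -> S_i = 4 + 8*i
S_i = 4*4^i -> [4, 16, 64, 256, 1024]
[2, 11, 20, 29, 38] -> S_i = 2 + 9*i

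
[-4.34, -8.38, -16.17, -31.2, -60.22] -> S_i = -4.34*1.93^i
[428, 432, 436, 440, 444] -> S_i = 428 + 4*i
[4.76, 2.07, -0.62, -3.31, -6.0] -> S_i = 4.76 + -2.69*i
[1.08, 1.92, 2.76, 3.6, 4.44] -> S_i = 1.08 + 0.84*i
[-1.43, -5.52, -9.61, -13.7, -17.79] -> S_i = -1.43 + -4.09*i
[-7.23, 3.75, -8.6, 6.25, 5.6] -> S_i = Random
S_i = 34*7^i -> [34, 238, 1666, 11662, 81634]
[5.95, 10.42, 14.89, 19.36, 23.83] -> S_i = 5.95 + 4.47*i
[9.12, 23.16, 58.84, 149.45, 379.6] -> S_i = 9.12*2.54^i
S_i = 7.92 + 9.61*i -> [7.92, 17.53, 27.14, 36.75, 46.36]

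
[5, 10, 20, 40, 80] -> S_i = 5*2^i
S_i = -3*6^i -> [-3, -18, -108, -648, -3888]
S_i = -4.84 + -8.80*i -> [-4.84, -13.64, -22.44, -31.24, -40.04]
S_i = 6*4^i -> [6, 24, 96, 384, 1536]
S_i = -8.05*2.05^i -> [-8.05, -16.5, -33.83, -69.35, -142.17]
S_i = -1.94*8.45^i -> [-1.94, -16.39, -138.52, -1170.5, -9890.73]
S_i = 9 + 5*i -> [9, 14, 19, 24, 29]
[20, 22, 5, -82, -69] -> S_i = Random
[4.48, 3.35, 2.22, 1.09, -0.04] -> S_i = 4.48 + -1.13*i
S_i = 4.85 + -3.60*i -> [4.85, 1.25, -2.35, -5.95, -9.55]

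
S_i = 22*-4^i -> [22, -88, 352, -1408, 5632]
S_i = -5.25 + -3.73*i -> [-5.25, -8.98, -12.71, -16.44, -20.17]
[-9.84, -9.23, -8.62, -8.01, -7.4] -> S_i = -9.84 + 0.61*i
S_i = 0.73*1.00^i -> [0.73, 0.73, 0.73, 0.73, 0.73]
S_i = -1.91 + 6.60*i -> [-1.91, 4.69, 11.29, 17.89, 24.49]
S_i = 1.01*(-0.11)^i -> [1.01, -0.11, 0.01, -0.0, 0.0]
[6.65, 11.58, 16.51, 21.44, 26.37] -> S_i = 6.65 + 4.93*i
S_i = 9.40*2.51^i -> [9.4, 23.59, 59.22, 148.64, 373.1]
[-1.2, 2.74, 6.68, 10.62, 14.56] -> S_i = -1.20 + 3.94*i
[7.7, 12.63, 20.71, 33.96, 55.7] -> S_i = 7.70*1.64^i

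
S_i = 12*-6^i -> [12, -72, 432, -2592, 15552]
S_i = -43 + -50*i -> [-43, -93, -143, -193, -243]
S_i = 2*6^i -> [2, 12, 72, 432, 2592]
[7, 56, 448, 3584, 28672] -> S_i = 7*8^i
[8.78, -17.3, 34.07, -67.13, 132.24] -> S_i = 8.78*(-1.97)^i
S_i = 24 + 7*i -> [24, 31, 38, 45, 52]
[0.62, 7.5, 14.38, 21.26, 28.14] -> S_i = 0.62 + 6.88*i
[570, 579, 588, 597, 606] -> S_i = 570 + 9*i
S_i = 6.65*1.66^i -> [6.65, 11.04, 18.32, 30.42, 50.5]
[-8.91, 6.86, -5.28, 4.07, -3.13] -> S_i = -8.91*(-0.77)^i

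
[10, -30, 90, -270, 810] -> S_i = 10*-3^i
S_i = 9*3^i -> [9, 27, 81, 243, 729]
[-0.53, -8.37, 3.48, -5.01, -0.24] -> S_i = Random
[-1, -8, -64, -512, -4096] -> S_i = -1*8^i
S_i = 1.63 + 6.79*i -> [1.63, 8.42, 15.21, 22.0, 28.79]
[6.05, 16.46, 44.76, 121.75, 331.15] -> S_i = 6.05*2.72^i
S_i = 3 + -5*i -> [3, -2, -7, -12, -17]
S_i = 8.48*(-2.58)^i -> [8.48, -21.88, 56.45, -145.63, 375.73]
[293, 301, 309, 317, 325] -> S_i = 293 + 8*i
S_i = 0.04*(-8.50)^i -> [0.04, -0.34, 2.89, -24.56, 208.8]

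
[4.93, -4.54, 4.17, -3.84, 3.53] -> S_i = 4.93*(-0.92)^i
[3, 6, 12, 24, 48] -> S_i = 3*2^i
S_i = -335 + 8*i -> [-335, -327, -319, -311, -303]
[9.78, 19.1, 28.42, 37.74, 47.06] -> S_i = 9.78 + 9.32*i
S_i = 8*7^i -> [8, 56, 392, 2744, 19208]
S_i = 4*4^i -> [4, 16, 64, 256, 1024]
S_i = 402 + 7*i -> [402, 409, 416, 423, 430]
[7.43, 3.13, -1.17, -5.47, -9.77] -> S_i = 7.43 + -4.30*i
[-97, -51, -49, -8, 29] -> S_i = Random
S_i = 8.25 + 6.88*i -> [8.25, 15.13, 22.01, 28.89, 35.77]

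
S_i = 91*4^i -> [91, 364, 1456, 5824, 23296]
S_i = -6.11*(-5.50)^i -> [-6.11, 33.61, -184.83, 1016.55, -5591.03]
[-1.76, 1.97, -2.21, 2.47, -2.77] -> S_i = -1.76*(-1.12)^i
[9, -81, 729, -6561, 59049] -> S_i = 9*-9^i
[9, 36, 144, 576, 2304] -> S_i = 9*4^i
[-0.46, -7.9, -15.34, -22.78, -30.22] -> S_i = -0.46 + -7.44*i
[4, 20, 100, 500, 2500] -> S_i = 4*5^i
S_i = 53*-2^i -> [53, -106, 212, -424, 848]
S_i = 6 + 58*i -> [6, 64, 122, 180, 238]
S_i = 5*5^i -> [5, 25, 125, 625, 3125]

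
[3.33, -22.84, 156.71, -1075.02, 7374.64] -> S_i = 3.33*(-6.86)^i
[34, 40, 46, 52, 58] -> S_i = 34 + 6*i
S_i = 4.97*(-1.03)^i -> [4.97, -5.12, 5.27, -5.43, 5.59]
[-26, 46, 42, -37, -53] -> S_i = Random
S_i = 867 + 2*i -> [867, 869, 871, 873, 875]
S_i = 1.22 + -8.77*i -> [1.22, -7.55, -16.32, -25.09, -33.86]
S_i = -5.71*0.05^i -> [-5.71, -0.29, -0.01, -0.0, -0.0]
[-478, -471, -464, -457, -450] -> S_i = -478 + 7*i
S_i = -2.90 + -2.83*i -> [-2.9, -5.73, -8.56, -11.39, -14.22]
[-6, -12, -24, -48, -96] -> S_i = -6*2^i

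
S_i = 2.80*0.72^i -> [2.8, 2.02, 1.45, 1.05, 0.75]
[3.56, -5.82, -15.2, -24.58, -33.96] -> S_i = 3.56 + -9.38*i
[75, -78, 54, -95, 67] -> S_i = Random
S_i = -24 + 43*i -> [-24, 19, 62, 105, 148]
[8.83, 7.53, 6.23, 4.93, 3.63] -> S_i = 8.83 + -1.30*i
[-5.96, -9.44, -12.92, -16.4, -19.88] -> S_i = -5.96 + -3.48*i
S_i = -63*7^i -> [-63, -441, -3087, -21609, -151263]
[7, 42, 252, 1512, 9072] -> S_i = 7*6^i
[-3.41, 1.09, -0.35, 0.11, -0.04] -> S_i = -3.41*(-0.32)^i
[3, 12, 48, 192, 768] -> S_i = 3*4^i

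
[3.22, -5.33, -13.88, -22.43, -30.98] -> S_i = 3.22 + -8.55*i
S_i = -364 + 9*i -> [-364, -355, -346, -337, -328]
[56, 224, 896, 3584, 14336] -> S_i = 56*4^i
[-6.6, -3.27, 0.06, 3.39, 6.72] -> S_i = -6.60 + 3.33*i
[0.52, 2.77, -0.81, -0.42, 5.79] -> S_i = Random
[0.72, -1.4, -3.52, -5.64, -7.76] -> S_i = 0.72 + -2.12*i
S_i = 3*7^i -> [3, 21, 147, 1029, 7203]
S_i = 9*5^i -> [9, 45, 225, 1125, 5625]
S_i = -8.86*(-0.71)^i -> [-8.86, 6.29, -4.47, 3.17, -2.25]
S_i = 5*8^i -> [5, 40, 320, 2560, 20480]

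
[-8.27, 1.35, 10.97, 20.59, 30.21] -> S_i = -8.27 + 9.62*i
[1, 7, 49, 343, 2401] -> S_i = 1*7^i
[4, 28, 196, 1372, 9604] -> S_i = 4*7^i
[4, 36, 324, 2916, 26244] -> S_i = 4*9^i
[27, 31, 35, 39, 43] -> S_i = 27 + 4*i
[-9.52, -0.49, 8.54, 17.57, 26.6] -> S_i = -9.52 + 9.03*i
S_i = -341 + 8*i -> [-341, -333, -325, -317, -309]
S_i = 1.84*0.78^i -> [1.84, 1.44, 1.12, 0.87, 0.68]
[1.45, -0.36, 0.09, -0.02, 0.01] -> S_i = 1.45*(-0.25)^i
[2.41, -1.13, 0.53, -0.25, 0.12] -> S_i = 2.41*(-0.47)^i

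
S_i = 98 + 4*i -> [98, 102, 106, 110, 114]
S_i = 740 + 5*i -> [740, 745, 750, 755, 760]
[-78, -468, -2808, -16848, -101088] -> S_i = -78*6^i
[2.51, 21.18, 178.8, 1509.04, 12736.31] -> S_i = 2.51*8.44^i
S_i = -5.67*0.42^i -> [-5.67, -2.38, -1.0, -0.42, -0.18]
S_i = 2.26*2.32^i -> [2.26, 5.24, 12.16, 28.22, 65.47]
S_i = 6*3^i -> [6, 18, 54, 162, 486]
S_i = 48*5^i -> [48, 240, 1200, 6000, 30000]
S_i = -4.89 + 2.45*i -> [-4.89, -2.44, 0.01, 2.46, 4.91]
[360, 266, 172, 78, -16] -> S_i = 360 + -94*i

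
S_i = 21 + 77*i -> [21, 98, 175, 252, 329]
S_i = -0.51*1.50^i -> [-0.51, -0.76, -1.15, -1.72, -2.58]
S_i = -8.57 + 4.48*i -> [-8.57, -4.09, 0.39, 4.87, 9.35]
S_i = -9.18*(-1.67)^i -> [-9.18, 15.33, -25.6, 42.76, -71.4]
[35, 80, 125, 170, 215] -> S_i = 35 + 45*i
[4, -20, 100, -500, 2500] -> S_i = 4*-5^i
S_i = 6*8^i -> [6, 48, 384, 3072, 24576]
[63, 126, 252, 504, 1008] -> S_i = 63*2^i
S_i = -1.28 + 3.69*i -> [-1.28, 2.41, 6.1, 9.79, 13.48]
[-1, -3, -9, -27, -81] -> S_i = -1*3^i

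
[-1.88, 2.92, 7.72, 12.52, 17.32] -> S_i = -1.88 + 4.80*i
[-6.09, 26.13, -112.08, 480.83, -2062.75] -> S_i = -6.09*(-4.29)^i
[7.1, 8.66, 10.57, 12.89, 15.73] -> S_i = 7.10*1.22^i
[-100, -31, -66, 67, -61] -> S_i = Random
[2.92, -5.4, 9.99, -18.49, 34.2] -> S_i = 2.92*(-1.85)^i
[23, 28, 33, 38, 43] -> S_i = 23 + 5*i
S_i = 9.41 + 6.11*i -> [9.41, 15.52, 21.63, 27.74, 33.85]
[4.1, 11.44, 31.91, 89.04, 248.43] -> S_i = 4.10*2.79^i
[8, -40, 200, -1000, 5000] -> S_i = 8*-5^i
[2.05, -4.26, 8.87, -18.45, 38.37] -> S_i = 2.05*(-2.08)^i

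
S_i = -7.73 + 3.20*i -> [-7.73, -4.53, -1.33, 1.87, 5.07]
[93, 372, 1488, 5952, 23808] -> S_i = 93*4^i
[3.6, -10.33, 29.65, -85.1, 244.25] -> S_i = 3.60*(-2.87)^i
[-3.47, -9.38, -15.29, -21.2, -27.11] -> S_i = -3.47 + -5.91*i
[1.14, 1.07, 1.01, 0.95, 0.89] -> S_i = 1.14*0.94^i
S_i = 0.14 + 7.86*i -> [0.14, 8.0, 15.86, 23.72, 31.58]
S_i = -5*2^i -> [-5, -10, -20, -40, -80]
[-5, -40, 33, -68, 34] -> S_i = Random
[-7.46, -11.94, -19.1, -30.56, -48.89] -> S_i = -7.46*1.60^i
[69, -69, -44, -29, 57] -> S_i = Random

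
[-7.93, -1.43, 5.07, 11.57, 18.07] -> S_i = -7.93 + 6.50*i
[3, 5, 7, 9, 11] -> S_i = 3 + 2*i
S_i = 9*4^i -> [9, 36, 144, 576, 2304]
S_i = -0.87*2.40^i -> [-0.87, -2.09, -5.01, -12.03, -28.86]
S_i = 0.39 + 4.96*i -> [0.39, 5.35, 10.31, 15.27, 20.23]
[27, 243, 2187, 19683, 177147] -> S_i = 27*9^i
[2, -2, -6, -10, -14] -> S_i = 2 + -4*i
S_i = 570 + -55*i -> [570, 515, 460, 405, 350]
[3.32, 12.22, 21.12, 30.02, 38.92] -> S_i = 3.32 + 8.90*i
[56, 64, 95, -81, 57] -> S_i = Random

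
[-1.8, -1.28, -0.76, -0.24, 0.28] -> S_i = -1.80 + 0.52*i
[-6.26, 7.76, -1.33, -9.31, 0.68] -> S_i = Random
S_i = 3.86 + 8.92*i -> [3.86, 12.78, 21.7, 30.62, 39.54]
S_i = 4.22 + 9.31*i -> [4.22, 13.53, 22.84, 32.15, 41.46]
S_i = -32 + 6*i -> [-32, -26, -20, -14, -8]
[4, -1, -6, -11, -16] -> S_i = 4 + -5*i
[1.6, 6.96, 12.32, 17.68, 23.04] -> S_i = 1.60 + 5.36*i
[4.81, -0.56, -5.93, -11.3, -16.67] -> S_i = 4.81 + -5.37*i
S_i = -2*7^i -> [-2, -14, -98, -686, -4802]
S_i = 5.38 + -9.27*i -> [5.38, -3.89, -13.16, -22.43, -31.7]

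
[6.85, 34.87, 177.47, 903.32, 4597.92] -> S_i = 6.85*5.09^i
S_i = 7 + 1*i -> [7, 8, 9, 10, 11]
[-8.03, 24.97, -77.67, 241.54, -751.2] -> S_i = -8.03*(-3.11)^i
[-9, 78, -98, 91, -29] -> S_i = Random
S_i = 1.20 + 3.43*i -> [1.2, 4.63, 8.06, 11.49, 14.92]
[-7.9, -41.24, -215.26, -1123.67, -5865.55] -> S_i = -7.90*5.22^i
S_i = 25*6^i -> [25, 150, 900, 5400, 32400]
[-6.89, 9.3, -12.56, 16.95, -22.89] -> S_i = -6.89*(-1.35)^i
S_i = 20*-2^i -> [20, -40, 80, -160, 320]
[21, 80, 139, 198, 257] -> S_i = 21 + 59*i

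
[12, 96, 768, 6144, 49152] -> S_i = 12*8^i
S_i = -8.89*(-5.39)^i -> [-8.89, 47.92, -258.27, 1392.09, -7503.38]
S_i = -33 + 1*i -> [-33, -32, -31, -30, -29]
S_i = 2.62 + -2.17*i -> [2.62, 0.45, -1.72, -3.89, -6.06]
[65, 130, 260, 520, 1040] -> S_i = 65*2^i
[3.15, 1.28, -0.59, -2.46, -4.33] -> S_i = 3.15 + -1.87*i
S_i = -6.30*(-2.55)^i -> [-6.3, 16.06, -40.97, 104.46, -266.38]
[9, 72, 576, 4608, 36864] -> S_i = 9*8^i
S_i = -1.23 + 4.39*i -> [-1.23, 3.16, 7.55, 11.94, 16.33]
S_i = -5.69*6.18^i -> [-5.69, -35.16, -217.31, -1343.01, -8299.77]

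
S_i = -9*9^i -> [-9, -81, -729, -6561, -59049]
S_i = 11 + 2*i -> [11, 13, 15, 17, 19]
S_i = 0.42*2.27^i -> [0.42, 0.95, 2.16, 4.91, 11.15]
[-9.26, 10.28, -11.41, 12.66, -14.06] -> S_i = -9.26*(-1.11)^i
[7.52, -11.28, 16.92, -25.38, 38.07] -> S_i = 7.52*(-1.50)^i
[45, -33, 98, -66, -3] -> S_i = Random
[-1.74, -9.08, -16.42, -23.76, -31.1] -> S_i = -1.74 + -7.34*i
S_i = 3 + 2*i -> [3, 5, 7, 9, 11]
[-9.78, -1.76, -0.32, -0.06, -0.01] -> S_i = -9.78*0.18^i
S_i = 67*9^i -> [67, 603, 5427, 48843, 439587]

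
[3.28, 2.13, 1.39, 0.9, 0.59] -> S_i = 3.28*0.65^i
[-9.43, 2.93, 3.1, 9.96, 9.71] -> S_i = Random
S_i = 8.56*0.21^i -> [8.56, 1.8, 0.38, 0.08, 0.02]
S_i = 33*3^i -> [33, 99, 297, 891, 2673]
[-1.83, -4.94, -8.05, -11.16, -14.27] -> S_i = -1.83 + -3.11*i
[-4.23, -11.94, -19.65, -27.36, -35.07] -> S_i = -4.23 + -7.71*i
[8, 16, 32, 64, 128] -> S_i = 8*2^i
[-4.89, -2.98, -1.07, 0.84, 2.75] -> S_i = -4.89 + 1.91*i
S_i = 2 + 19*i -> [2, 21, 40, 59, 78]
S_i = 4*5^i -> [4, 20, 100, 500, 2500]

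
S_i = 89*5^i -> [89, 445, 2225, 11125, 55625]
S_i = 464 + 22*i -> [464, 486, 508, 530, 552]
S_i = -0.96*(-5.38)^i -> [-0.96, 5.16, -27.79, 149.49, -804.27]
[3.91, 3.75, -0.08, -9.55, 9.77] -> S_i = Random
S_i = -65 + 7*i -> [-65, -58, -51, -44, -37]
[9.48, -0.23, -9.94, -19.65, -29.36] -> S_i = 9.48 + -9.71*i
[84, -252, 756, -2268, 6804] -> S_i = 84*-3^i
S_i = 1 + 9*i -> [1, 10, 19, 28, 37]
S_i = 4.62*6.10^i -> [4.62, 28.18, 171.91, 1048.65, 6396.78]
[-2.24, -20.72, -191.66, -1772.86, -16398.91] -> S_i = -2.24*9.25^i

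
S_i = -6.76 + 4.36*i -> [-6.76, -2.4, 1.96, 6.32, 10.68]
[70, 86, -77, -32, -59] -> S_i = Random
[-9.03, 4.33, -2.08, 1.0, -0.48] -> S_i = -9.03*(-0.48)^i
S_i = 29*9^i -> [29, 261, 2349, 21141, 190269]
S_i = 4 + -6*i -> [4, -2, -8, -14, -20]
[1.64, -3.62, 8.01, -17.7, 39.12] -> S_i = 1.64*(-2.21)^i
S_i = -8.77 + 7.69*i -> [-8.77, -1.08, 6.61, 14.3, 21.99]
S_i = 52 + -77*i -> [52, -25, -102, -179, -256]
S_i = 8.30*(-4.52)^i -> [8.3, -37.52, 169.57, -766.47, 3464.43]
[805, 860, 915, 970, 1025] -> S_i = 805 + 55*i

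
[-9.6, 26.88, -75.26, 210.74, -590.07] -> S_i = -9.60*(-2.80)^i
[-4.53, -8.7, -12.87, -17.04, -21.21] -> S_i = -4.53 + -4.17*i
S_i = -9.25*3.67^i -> [-9.25, -33.95, -124.59, -457.24, -1678.05]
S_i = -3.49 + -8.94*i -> [-3.49, -12.43, -21.37, -30.31, -39.25]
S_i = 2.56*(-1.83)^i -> [2.56, -4.68, 8.57, -15.69, 28.71]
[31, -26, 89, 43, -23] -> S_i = Random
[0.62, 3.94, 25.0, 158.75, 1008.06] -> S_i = 0.62*6.35^i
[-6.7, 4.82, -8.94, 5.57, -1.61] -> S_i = Random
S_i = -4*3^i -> [-4, -12, -36, -108, -324]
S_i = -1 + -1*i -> [-1, -2, -3, -4, -5]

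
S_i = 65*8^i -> [65, 520, 4160, 33280, 266240]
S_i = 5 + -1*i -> [5, 4, 3, 2, 1]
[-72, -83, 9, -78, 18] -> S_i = Random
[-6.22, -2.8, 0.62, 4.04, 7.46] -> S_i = -6.22 + 3.42*i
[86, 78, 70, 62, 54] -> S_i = 86 + -8*i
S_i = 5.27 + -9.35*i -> [5.27, -4.08, -13.43, -22.78, -32.13]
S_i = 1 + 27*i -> [1, 28, 55, 82, 109]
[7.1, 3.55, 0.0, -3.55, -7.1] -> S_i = 7.10 + -3.55*i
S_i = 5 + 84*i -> [5, 89, 173, 257, 341]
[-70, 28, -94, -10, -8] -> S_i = Random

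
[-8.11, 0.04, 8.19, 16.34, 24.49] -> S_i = -8.11 + 8.15*i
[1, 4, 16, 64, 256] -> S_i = 1*4^i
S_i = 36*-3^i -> [36, -108, 324, -972, 2916]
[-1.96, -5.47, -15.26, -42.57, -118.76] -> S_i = -1.96*2.79^i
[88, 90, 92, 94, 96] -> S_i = 88 + 2*i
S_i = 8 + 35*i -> [8, 43, 78, 113, 148]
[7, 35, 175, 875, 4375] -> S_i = 7*5^i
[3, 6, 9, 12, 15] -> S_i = 3 + 3*i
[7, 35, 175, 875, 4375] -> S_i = 7*5^i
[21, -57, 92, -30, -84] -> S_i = Random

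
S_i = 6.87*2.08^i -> [6.87, 14.29, 29.72, 61.82, 128.59]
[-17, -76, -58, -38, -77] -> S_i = Random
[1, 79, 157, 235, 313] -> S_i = 1 + 78*i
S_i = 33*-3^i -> [33, -99, 297, -891, 2673]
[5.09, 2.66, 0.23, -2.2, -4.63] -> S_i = 5.09 + -2.43*i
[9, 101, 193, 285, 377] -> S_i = 9 + 92*i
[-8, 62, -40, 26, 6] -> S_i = Random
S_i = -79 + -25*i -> [-79, -104, -129, -154, -179]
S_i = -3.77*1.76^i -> [-3.77, -6.64, -11.68, -20.55, -36.17]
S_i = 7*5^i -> [7, 35, 175, 875, 4375]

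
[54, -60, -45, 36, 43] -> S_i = Random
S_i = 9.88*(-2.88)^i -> [9.88, -28.45, 81.95, -236.01, 679.72]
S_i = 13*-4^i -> [13, -52, 208, -832, 3328]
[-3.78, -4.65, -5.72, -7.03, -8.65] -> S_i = -3.78*1.23^i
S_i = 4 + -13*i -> [4, -9, -22, -35, -48]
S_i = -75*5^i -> [-75, -375, -1875, -9375, -46875]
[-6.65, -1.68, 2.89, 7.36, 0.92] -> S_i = Random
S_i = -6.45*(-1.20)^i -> [-6.45, 7.74, -9.29, 11.15, -13.37]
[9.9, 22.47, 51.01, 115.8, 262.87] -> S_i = 9.90*2.27^i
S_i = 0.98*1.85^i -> [0.98, 1.81, 3.35, 6.2, 11.48]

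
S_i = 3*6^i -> [3, 18, 108, 648, 3888]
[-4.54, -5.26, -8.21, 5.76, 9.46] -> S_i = Random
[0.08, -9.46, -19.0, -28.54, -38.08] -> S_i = 0.08 + -9.54*i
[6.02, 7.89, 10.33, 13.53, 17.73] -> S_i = 6.02*1.31^i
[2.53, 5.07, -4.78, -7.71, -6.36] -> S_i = Random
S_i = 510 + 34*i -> [510, 544, 578, 612, 646]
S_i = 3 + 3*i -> [3, 6, 9, 12, 15]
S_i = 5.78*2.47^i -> [5.78, 14.28, 35.26, 87.1, 215.14]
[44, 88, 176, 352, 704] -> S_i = 44*2^i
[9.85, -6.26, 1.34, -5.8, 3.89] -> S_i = Random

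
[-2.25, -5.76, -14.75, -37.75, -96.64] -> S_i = -2.25*2.56^i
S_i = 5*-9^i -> [5, -45, 405, -3645, 32805]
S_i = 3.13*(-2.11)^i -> [3.13, -6.6, 13.94, -29.4, 62.04]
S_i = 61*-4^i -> [61, -244, 976, -3904, 15616]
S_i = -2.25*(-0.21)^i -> [-2.25, 0.47, -0.1, 0.02, -0.0]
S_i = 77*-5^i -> [77, -385, 1925, -9625, 48125]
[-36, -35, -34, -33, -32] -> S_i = -36 + 1*i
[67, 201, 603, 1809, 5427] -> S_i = 67*3^i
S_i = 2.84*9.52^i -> [2.84, 27.04, 257.39, 2450.36, 23327.39]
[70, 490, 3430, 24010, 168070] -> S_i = 70*7^i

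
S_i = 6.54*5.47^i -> [6.54, 35.77, 195.68, 1070.38, 5855.0]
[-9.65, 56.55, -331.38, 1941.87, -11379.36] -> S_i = -9.65*(-5.86)^i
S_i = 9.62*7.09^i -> [9.62, 68.21, 483.58, 3428.58, 24308.6]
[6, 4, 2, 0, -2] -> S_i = 6 + -2*i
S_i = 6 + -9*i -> [6, -3, -12, -21, -30]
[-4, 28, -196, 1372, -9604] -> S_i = -4*-7^i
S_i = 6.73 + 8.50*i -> [6.73, 15.23, 23.73, 32.23, 40.73]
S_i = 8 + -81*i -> [8, -73, -154, -235, -316]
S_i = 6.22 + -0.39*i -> [6.22, 5.83, 5.44, 5.05, 4.66]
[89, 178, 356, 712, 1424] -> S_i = 89*2^i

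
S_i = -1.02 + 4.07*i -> [-1.02, 3.05, 7.12, 11.19, 15.26]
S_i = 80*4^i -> [80, 320, 1280, 5120, 20480]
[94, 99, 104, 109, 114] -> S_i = 94 + 5*i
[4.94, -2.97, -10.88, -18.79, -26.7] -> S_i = 4.94 + -7.91*i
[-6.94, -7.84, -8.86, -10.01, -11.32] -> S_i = -6.94*1.13^i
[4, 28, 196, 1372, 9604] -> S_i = 4*7^i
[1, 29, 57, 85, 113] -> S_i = 1 + 28*i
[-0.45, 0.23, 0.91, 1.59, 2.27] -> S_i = -0.45 + 0.68*i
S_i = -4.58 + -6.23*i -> [-4.58, -10.81, -17.04, -23.27, -29.5]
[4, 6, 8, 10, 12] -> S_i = 4 + 2*i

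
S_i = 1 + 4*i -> [1, 5, 9, 13, 17]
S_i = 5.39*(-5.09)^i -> [5.39, -27.44, 139.64, -710.79, 3617.93]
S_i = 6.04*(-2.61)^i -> [6.04, -15.76, 41.15, -107.39, 280.28]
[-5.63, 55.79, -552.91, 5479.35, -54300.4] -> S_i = -5.63*(-9.91)^i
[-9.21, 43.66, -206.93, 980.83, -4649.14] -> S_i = -9.21*(-4.74)^i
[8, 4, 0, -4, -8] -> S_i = 8 + -4*i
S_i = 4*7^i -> [4, 28, 196, 1372, 9604]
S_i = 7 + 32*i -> [7, 39, 71, 103, 135]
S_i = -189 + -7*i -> [-189, -196, -203, -210, -217]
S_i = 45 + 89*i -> [45, 134, 223, 312, 401]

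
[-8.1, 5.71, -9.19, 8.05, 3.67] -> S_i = Random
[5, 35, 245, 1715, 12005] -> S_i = 5*7^i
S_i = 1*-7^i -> [1, -7, 49, -343, 2401]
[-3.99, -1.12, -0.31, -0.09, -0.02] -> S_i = -3.99*0.28^i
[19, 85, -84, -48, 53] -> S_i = Random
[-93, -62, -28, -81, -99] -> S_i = Random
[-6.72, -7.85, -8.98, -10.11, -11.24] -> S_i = -6.72 + -1.13*i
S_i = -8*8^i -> [-8, -64, -512, -4096, -32768]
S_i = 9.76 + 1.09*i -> [9.76, 10.85, 11.94, 13.03, 14.12]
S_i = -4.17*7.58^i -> [-4.17, -31.61, -239.59, -1816.12, -13766.16]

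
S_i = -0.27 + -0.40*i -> [-0.27, -0.67, -1.07, -1.47, -1.87]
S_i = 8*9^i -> [8, 72, 648, 5832, 52488]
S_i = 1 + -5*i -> [1, -4, -9, -14, -19]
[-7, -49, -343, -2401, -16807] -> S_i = -7*7^i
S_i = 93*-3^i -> [93, -279, 837, -2511, 7533]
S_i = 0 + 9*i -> [0, 9, 18, 27, 36]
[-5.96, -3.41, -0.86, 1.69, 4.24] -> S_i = -5.96 + 2.55*i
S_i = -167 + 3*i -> [-167, -164, -161, -158, -155]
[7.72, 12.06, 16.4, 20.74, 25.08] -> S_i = 7.72 + 4.34*i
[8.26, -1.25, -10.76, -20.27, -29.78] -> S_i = 8.26 + -9.51*i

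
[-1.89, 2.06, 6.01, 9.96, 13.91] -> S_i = -1.89 + 3.95*i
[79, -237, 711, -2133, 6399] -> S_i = 79*-3^i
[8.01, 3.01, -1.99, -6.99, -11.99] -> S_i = 8.01 + -5.00*i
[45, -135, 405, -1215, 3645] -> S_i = 45*-3^i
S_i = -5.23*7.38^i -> [-5.23, -38.6, -284.85, -2102.18, -15514.12]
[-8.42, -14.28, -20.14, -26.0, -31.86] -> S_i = -8.42 + -5.86*i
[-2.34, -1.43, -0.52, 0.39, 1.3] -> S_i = -2.34 + 0.91*i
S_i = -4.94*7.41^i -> [-4.94, -36.61, -271.25, -2009.93, -14893.6]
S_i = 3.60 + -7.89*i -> [3.6, -4.29, -12.18, -20.07, -27.96]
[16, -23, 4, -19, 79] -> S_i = Random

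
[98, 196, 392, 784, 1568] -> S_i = 98*2^i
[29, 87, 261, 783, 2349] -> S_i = 29*3^i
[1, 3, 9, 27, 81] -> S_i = 1*3^i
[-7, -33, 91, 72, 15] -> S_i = Random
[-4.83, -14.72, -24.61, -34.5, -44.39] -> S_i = -4.83 + -9.89*i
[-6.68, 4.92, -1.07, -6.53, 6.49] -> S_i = Random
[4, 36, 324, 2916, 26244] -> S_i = 4*9^i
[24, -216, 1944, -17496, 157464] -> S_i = 24*-9^i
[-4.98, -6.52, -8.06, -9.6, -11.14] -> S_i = -4.98 + -1.54*i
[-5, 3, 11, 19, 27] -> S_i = -5 + 8*i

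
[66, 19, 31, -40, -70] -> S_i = Random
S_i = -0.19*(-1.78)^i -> [-0.19, 0.34, -0.6, 1.07, -1.91]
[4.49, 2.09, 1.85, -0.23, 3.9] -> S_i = Random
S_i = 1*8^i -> [1, 8, 64, 512, 4096]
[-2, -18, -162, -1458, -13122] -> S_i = -2*9^i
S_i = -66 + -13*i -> [-66, -79, -92, -105, -118]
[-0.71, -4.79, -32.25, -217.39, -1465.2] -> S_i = -0.71*6.74^i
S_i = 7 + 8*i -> [7, 15, 23, 31, 39]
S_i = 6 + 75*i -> [6, 81, 156, 231, 306]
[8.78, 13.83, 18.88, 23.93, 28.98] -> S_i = 8.78 + 5.05*i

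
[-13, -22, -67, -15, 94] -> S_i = Random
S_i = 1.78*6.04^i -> [1.78, 10.75, 64.94, 392.22, 2369.01]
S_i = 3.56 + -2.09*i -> [3.56, 1.47, -0.62, -2.71, -4.8]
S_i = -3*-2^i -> [-3, 6, -12, 24, -48]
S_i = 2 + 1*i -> [2, 3, 4, 5, 6]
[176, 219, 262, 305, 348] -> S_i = 176 + 43*i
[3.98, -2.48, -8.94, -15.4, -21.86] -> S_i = 3.98 + -6.46*i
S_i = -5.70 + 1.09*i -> [-5.7, -4.61, -3.52, -2.43, -1.34]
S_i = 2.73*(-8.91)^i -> [2.73, -24.32, 216.73, -1931.06, 17205.74]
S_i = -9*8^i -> [-9, -72, -576, -4608, -36864]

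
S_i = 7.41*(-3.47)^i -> [7.41, -25.71, 89.22, -309.6, 1074.33]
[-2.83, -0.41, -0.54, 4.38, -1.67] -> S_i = Random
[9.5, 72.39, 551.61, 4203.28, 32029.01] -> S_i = 9.50*7.62^i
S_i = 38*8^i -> [38, 304, 2432, 19456, 155648]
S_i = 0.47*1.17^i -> [0.47, 0.55, 0.64, 0.75, 0.88]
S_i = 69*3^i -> [69, 207, 621, 1863, 5589]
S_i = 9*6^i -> [9, 54, 324, 1944, 11664]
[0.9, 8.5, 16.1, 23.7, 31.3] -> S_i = 0.90 + 7.60*i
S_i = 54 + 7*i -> [54, 61, 68, 75, 82]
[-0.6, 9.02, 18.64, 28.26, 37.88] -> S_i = -0.60 + 9.62*i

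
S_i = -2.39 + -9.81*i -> [-2.39, -12.2, -22.01, -31.82, -41.63]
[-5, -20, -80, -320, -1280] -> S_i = -5*4^i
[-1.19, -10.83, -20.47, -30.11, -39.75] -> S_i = -1.19 + -9.64*i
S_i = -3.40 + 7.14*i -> [-3.4, 3.74, 10.88, 18.02, 25.16]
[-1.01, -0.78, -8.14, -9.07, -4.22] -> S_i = Random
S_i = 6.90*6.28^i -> [6.9, 43.33, 272.12, 1708.94, 10732.17]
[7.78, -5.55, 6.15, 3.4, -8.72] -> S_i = Random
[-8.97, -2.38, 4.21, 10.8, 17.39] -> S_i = -8.97 + 6.59*i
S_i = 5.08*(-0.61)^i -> [5.08, -3.1, 1.89, -1.15, 0.7]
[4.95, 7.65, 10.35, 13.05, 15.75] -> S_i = 4.95 + 2.70*i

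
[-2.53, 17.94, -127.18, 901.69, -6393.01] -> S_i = -2.53*(-7.09)^i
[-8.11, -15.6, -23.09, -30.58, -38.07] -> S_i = -8.11 + -7.49*i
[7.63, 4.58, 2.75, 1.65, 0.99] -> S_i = 7.63*0.60^i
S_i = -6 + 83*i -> [-6, 77, 160, 243, 326]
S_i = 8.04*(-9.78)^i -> [8.04, -78.63, 769.01, -7520.95, 73554.88]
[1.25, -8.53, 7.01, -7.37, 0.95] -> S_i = Random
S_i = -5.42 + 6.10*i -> [-5.42, 0.68, 6.78, 12.88, 18.98]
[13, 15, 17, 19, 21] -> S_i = 13 + 2*i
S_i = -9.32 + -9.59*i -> [-9.32, -18.91, -28.5, -38.09, -47.68]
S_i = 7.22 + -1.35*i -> [7.22, 5.87, 4.52, 3.17, 1.82]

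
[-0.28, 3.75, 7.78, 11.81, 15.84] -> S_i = -0.28 + 4.03*i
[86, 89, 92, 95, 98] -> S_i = 86 + 3*i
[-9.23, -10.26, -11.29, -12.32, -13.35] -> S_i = -9.23 + -1.03*i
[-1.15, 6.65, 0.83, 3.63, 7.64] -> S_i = Random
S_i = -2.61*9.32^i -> [-2.61, -24.33, -226.71, -2112.95, -19692.65]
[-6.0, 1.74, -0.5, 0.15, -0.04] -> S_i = -6.00*(-0.29)^i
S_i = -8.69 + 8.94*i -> [-8.69, 0.25, 9.19, 18.13, 27.07]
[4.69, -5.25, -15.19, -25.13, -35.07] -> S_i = 4.69 + -9.94*i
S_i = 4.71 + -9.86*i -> [4.71, -5.15, -15.01, -24.87, -34.73]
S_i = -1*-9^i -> [-1, 9, -81, 729, -6561]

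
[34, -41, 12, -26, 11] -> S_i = Random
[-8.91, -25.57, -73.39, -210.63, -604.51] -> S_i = -8.91*2.87^i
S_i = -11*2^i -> [-11, -22, -44, -88, -176]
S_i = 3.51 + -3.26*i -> [3.51, 0.25, -3.01, -6.27, -9.53]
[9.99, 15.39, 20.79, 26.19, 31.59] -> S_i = 9.99 + 5.40*i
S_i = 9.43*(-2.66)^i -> [9.43, -25.08, 66.72, -177.48, 472.1]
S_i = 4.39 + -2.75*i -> [4.39, 1.64, -1.11, -3.86, -6.61]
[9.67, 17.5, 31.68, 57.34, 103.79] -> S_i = 9.67*1.81^i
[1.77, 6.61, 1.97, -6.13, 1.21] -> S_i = Random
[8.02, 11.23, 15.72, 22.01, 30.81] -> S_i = 8.02*1.40^i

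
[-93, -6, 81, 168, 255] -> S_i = -93 + 87*i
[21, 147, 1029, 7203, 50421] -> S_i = 21*7^i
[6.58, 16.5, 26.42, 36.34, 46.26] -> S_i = 6.58 + 9.92*i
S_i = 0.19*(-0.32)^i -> [0.19, -0.06, 0.02, -0.01, 0.0]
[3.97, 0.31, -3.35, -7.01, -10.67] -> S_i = 3.97 + -3.66*i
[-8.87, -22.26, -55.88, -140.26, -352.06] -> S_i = -8.87*2.51^i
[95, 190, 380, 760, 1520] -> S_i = 95*2^i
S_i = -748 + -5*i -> [-748, -753, -758, -763, -768]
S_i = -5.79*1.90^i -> [-5.79, -11.0, -20.9, -39.71, -75.46]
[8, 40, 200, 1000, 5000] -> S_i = 8*5^i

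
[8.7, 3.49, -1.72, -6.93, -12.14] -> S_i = 8.70 + -5.21*i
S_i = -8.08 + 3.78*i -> [-8.08, -4.3, -0.52, 3.26, 7.04]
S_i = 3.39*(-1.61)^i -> [3.39, -5.46, 8.79, -14.15, 22.78]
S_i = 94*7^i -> [94, 658, 4606, 32242, 225694]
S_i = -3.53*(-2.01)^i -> [-3.53, 7.1, -14.26, 28.67, -57.62]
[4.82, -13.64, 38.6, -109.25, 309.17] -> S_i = 4.82*(-2.83)^i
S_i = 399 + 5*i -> [399, 404, 409, 414, 419]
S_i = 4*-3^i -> [4, -12, 36, -108, 324]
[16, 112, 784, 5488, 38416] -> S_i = 16*7^i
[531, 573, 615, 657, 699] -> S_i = 531 + 42*i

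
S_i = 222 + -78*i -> [222, 144, 66, -12, -90]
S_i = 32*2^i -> [32, 64, 128, 256, 512]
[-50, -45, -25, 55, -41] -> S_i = Random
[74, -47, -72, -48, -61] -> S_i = Random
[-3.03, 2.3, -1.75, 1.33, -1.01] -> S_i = -3.03*(-0.76)^i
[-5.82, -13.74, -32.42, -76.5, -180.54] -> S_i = -5.82*2.36^i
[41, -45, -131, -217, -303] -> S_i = 41 + -86*i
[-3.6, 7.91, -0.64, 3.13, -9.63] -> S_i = Random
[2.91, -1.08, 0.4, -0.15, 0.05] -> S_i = 2.91*(-0.37)^i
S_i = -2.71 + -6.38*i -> [-2.71, -9.09, -15.47, -21.85, -28.23]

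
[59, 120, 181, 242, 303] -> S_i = 59 + 61*i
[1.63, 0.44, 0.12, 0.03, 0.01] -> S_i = 1.63*0.27^i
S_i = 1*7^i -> [1, 7, 49, 343, 2401]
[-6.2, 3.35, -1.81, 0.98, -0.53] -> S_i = -6.20*(-0.54)^i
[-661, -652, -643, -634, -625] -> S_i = -661 + 9*i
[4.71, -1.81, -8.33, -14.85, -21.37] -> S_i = 4.71 + -6.52*i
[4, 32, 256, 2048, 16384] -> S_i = 4*8^i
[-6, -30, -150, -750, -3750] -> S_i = -6*5^i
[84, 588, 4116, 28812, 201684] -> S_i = 84*7^i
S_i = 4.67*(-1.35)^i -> [4.67, -6.3, 8.51, -11.49, 15.51]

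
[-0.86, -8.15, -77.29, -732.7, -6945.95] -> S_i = -0.86*9.48^i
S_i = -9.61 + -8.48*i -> [-9.61, -18.09, -26.57, -35.05, -43.53]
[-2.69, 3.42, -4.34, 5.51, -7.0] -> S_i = -2.69*(-1.27)^i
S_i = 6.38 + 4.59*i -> [6.38, 10.97, 15.56, 20.15, 24.74]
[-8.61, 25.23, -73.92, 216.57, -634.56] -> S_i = -8.61*(-2.93)^i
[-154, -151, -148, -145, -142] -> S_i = -154 + 3*i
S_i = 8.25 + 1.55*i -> [8.25, 9.8, 11.35, 12.9, 14.45]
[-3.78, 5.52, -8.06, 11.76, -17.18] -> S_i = -3.78*(-1.46)^i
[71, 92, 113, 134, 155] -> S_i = 71 + 21*i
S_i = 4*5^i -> [4, 20, 100, 500, 2500]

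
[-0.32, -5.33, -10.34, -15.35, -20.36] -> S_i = -0.32 + -5.01*i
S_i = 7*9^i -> [7, 63, 567, 5103, 45927]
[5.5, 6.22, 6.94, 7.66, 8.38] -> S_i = 5.50 + 0.72*i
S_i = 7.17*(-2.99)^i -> [7.17, -21.44, 64.1, -191.66, 573.07]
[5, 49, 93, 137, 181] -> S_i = 5 + 44*i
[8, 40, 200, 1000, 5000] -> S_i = 8*5^i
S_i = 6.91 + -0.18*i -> [6.91, 6.73, 6.55, 6.37, 6.19]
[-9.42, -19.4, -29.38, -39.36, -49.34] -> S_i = -9.42 + -9.98*i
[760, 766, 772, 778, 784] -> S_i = 760 + 6*i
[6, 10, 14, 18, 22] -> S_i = 6 + 4*i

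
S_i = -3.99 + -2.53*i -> [-3.99, -6.52, -9.05, -11.58, -14.11]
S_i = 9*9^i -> [9, 81, 729, 6561, 59049]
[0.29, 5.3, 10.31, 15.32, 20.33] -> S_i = 0.29 + 5.01*i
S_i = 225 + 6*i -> [225, 231, 237, 243, 249]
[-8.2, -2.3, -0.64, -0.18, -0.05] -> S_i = -8.20*0.28^i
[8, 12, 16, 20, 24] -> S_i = 8 + 4*i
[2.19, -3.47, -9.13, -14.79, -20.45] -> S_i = 2.19 + -5.66*i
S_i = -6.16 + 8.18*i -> [-6.16, 2.02, 10.2, 18.38, 26.56]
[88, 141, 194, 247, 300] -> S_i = 88 + 53*i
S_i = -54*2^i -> [-54, -108, -216, -432, -864]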